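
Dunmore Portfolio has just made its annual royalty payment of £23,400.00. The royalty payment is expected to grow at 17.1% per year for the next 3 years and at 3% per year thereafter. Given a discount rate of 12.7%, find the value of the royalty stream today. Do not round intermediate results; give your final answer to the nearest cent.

D_1 = 27401.40000
D_2 = 32087.03940
D_3 = 37573.92314
Terminal value at year 3: TV = D_3×(1+g_2)/(r−g_2) = 38701.14083/0.097 = 398980.83331
P_0 = D_1/(1+r)^1 + D_2/(1+r)^2 + D_3/(1+r)^3 + TV/(1+r)^3
    = 24313.57587 + 25262.81929 + 26249.12279 + 278727.79872 = 354553.31667

£354553.32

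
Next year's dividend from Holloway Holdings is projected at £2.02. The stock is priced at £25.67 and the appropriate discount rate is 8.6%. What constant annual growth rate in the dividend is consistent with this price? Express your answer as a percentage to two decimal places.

P = D₁/(r−g) ⇒ g = r − D₁/P = 0.086 − £2.02/£25.67 = 0.007309

0.73%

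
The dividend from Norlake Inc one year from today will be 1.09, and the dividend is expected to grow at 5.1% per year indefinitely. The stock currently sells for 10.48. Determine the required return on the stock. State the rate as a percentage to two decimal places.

P = D₁/(r − g) ⇒ r = D₁/P + g = 1.0900/10.48 + 0.051 = 0.104008 + 0.051 = 0.155008

15.50%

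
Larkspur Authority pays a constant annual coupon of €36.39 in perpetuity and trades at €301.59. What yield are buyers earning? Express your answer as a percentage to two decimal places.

P = C/r ⇒ r = C/P = €36.39/€301.59 = 0.120660

12.07%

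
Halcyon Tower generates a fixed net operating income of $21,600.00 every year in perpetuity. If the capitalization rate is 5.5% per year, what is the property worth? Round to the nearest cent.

$392727.27

Level perpetuity: PV = C / r = $21,600.00 / 0.055 = $392,727.27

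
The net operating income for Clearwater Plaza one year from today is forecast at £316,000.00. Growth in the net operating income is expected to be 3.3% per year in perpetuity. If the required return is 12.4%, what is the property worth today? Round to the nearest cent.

£3472527.47

Growing perpetuity: P = D₁ / (r − g) = £316,000.0000 / (0.124 − 0.033) = £3,472,527.47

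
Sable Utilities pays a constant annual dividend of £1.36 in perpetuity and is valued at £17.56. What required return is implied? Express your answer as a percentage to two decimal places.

P = C/r ⇒ r = C/P = £1.36/£17.56 = 0.077449

7.74%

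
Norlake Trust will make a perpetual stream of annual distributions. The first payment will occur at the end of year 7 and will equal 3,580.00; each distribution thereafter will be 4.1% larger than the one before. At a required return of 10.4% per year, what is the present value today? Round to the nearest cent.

Value at end of year 6: C₁ / (r − g) = 3,580.00 / (0.104 − 0.041) = 56,825.3968
Discount to today: PV = 56,825.3968 / (1 + 0.104)^6 = 56,825.3968 / 1.810566 = 31,385.43

31385.43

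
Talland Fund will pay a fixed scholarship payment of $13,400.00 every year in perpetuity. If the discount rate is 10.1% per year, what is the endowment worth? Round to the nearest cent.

Level perpetuity: PV = C / r = $13,400.00 / 0.101 = $132,673.27

$132673.27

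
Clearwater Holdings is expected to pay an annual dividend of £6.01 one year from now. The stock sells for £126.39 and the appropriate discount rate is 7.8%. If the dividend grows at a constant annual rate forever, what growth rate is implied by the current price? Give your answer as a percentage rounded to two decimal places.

3.04%

P = D₁/(r−g) ⇒ g = r − D₁/P = 0.078 − £6.01/£126.39 = 0.030449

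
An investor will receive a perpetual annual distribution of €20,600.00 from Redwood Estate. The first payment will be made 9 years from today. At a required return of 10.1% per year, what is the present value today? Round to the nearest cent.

€94459.86

Value at end of year 8: C / r = €20,600.00 / 0.101 = €203,960.3960
Discount to today: PV = €203,960.3960 / (1 + 0.101)^8 = €203,960.3960 / 2.159228 = €94,459.86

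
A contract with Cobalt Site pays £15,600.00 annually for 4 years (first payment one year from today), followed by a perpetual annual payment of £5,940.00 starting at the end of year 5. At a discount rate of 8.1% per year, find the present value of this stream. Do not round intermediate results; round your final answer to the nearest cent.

PV of 4-year annuity: £15,600.00 × [1 − (1+0.081)^−4] / 0.081 = 51554.37732
Perpetuity value at year 4: £5,940.00 / 0.081 = 73333.33333
PV of perpetuity: 73333.33333 / (1+0.081)^4 = 53703.01274
Total PV = 51554.37732 + 53703.01274 = 105257.39006

£105257.39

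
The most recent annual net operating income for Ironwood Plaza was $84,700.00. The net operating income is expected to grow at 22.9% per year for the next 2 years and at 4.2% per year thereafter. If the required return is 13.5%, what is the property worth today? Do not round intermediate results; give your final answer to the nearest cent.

$1303730.84

D_1 = 104096.30000
D_2 = 127934.35270
Terminal value at year 2: TV = D_2×(1+g_2)/(r−g_2) = 133307.59551/0.093 = 1433415.00552
P_0 = D_1/(1+r)^1 + D_2/(1+r)^2 + TV/(1+r)^2
    = 91714.80176 + 99310.56508 + 1112705.47111 = 1303730.83795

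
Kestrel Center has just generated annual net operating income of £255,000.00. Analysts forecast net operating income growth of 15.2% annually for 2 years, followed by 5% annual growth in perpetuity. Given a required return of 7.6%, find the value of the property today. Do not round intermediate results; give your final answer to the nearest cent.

D_1 = 293760.00000
D_2 = 338411.52000
Terminal value at year 2: TV = D_2×(1+g_2)/(r−g_2) = 355332.09600/0.026 = 13666619.07692
P_0 = D_1/(1+r)^1 + D_2/(1+r)^2 + TV/(1+r)^2
    = 273011.15242 + 292294.46801 + 11804199.66982 = 12369505.29025

£12369505.29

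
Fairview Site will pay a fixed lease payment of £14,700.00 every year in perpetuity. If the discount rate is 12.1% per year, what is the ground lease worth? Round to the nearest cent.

Level perpetuity: PV = C / r = £14,700.00 / 0.121 = £121,487.60

£121487.60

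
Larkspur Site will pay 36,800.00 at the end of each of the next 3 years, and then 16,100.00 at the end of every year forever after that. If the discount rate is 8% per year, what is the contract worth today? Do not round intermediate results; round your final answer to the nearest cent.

PV of 3-year annuity: 36,800.00 × [1 − (1+0.08)^−3] / 0.08 = 94837.16913
Perpetuity value at year 3: 16,100.00 / 0.08 = 201250.00000
PV of perpetuity: 201250.00000 / (1+0.08)^3 = 159758.73851
Total PV = 94837.16913 + 159758.73851 = 254595.90764

254595.91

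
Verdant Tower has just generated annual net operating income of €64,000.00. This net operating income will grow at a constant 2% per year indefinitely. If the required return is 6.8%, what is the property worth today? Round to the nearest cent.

€1360000.00

D₁ = D₀ × (1 + g) = €64,000.00 × 1.02 = €65,280.0000
Growing perpetuity: P = D₁ / (r − g) = €65,280.0000 / (0.068 − 0.02) = €1,360,000.00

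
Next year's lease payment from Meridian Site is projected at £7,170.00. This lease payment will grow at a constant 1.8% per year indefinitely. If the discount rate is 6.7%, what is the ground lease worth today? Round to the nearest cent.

Growing perpetuity: P = D₁ / (r − g) = £7,170.0000 / (0.067 − 0.018) = £146,326.53

£146326.53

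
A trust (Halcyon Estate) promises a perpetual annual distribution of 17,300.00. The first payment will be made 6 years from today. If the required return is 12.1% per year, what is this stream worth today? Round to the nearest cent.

80766.76

Value at end of year 5: C / r = 17,300.00 / 0.121 = 142,975.2066
Discount to today: PV = 142,975.2066 / (1 + 0.121)^5 = 142,975.2066 / 1.770223 = 80,766.76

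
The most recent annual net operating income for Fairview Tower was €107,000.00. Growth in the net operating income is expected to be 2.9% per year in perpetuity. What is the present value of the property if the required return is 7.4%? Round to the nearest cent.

D₁ = D₀ × (1 + g) = €107,000.00 × 1.029 = €110,103.0000
Growing perpetuity: P = D₁ / (r − g) = €110,103.0000 / (0.074 − 0.029) = €2,446,733.33

€2446733.33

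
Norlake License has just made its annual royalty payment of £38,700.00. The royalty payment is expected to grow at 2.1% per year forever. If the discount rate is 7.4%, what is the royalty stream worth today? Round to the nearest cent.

D₁ = D₀ × (1 + g) = £38,700.00 × 1.021 = £39,512.7000
Growing perpetuity: P = D₁ / (r − g) = £39,512.7000 / (0.074 − 0.021) = £745,522.64

£745522.64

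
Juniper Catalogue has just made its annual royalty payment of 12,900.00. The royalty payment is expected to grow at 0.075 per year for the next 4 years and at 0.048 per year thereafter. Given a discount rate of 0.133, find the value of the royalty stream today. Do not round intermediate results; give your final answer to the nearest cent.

D_1 = 13867.50000
D_2 = 14907.56250
D_3 = 16025.62969
D_4 = 17227.55191
Terminal value at year 4: TV = D_4×(1+g_2)/(r−g_2) = 18054.47441/0.085 = 212405.58125
P_0 = D_1/(1+r)^1 + D_2/(1+r)^2 + D_3/(1+r)^3 + D_4/(1+r)^4 + TV/(1+r)^4
    = 12239.62930 + 11613.06399 + 11018.57351 + 10454.51591 + 128898.03145 = 174223.81416

174223.81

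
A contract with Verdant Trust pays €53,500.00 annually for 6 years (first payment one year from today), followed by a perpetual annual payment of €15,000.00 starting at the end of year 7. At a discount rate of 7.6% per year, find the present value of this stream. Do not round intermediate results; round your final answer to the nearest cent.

PV of 6-year annuity: €53,500.00 × [1 − (1+0.076)^−6] / 0.076 = 250354.14073
Perpetuity value at year 6: €15,000.00 / 0.076 = 197368.42105
PV of perpetuity: 197368.42105 / (1+0.076)^6 = 127175.67131
Total PV = 250354.14073 + 127175.67131 = 377529.81205

€377529.81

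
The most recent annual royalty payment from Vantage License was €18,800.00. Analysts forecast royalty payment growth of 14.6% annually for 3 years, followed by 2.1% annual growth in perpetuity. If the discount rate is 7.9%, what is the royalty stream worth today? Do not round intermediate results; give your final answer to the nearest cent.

€460200.47

D_1 = 21544.80000
D_2 = 24690.34080
D_3 = 28295.13056
Terminal value at year 3: TV = D_3×(1+g_2)/(r−g_2) = 28889.32830/0.058 = 498091.86722
P_0 = D_1/(1+r)^1 + D_2/(1+r)^2 + D_3/(1+r)^3 + TV/(1+r)^3
    = 19967.37720 + 21207.24214 + 22524.09592 + 396501.75746 = 460200.47272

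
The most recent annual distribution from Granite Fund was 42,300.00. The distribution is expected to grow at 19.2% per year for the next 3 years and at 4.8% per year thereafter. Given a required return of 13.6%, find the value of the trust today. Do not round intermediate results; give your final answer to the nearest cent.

D_1 = 50421.60000
D_2 = 60102.54720
D_3 = 71642.23626
Terminal value at year 3: TV = D_3×(1+g_2)/(r−g_2) = 75081.06360/0.088 = 853193.90458
P_0 = D_1/(1+r)^1 + D_2/(1+r)^2 + D_3/(1+r)^3 + TV/(1+r)^3
    = 44385.21127 + 46573.21464 + 48869.07733 + 581986.28461 = 721813.78785

721813.79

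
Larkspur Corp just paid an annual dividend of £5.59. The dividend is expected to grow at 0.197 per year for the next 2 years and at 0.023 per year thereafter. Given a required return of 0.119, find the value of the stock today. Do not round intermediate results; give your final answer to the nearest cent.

D_1 = 6.69123
D_2 = 8.00940
Terminal value at year 2: TV = D_2×(1+g_2)/(r−g_2) = 8.19362/0.096 = 85.35019
P_0 = D_1/(1+r)^1 + D_2/(1+r)^2 + TV/(1+r)^2
    = 5.97965 + 6.39646 + 68.16232 = 80.53843

£80.54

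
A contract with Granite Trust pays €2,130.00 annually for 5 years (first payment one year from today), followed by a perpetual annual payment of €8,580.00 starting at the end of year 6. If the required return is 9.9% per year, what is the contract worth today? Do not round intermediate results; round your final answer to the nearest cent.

€62153.50

PV of 5-year annuity: €2,130.00 × [1 − (1+0.099)^−5] / 0.099 = 8095.04550
Perpetuity value at year 5: €8,580.00 / 0.099 = 86666.66667
PV of perpetuity: 86666.66667 / (1+0.099)^5 = 54058.45522
Total PV = 8095.04550 + 54058.45522 = 62153.50072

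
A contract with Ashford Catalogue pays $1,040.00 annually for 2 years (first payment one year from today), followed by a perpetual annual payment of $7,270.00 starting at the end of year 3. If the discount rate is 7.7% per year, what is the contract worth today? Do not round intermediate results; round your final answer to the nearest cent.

PV of 2-year annuity: $1,040.00 × [1 − (1+0.077)^−2] / 0.077 = 1862.25191
Perpetuity value at year 2: $7,270.00 / 0.077 = 94415.58442
PV of perpetuity: 94415.58442 / (1+0.077)^2 = 81397.72729
Total PV = 1862.25191 + 81397.72729 = 83259.97920

$83259.98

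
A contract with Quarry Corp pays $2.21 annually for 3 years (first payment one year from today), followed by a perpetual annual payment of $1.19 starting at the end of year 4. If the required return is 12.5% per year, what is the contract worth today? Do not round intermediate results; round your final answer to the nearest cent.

$11.95

PV of 3-year annuity: $2.21 × [1 − (1+0.125)^−3] / 0.125 = 5.26277
Perpetuity value at year 3: $1.19 / 0.125 = 9.52000
PV of perpetuity: 9.52000 / (1+0.125)^3 = 6.68620
Total PV = 5.26277 + 6.68620 = 11.94897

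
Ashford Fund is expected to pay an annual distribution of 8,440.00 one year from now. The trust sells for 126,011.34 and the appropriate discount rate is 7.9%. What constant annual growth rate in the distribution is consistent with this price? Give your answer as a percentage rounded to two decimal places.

P = D₁/(r−g) ⇒ g = r − D₁/P = 0.079 − 8,440.00/126,011.34 = 0.012022

1.20%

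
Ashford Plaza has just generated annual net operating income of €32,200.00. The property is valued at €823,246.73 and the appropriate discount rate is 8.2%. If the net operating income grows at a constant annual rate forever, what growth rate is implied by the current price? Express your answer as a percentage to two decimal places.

P = D₀(1+g)/(r−g) ⇒ P(r−g) = D₀(1+g) ⇒ g(P+D₀) = P·r − D₀
g = (P·r − D₀)/(P + D₀) = (€823,246.73×0.082 − €32,200.00) / (€823,246.73 + €32,200.00) = 0.041272

4.13%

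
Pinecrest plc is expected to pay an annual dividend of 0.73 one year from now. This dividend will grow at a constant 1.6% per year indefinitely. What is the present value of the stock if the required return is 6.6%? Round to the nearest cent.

14.60

Growing perpetuity: P = D₁ / (r − g) = 0.7300 / (0.066 − 0.016) = 14.60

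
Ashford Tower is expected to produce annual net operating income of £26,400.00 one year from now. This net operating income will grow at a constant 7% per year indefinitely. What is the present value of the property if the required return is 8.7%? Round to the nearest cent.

£1552941.18

Growing perpetuity: P = D₁ / (r − g) = £26,400.0000 / (0.087 − 0.07) = £1,552,941.18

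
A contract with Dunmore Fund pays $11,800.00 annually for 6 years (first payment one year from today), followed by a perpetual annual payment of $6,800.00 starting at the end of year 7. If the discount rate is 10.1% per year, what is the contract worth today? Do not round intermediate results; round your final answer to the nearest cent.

$89039.37

PV of 6-year annuity: $11,800.00 × [1 − (1+0.101)^−6] / 0.101 = 51241.82078
Perpetuity value at year 6: $6,800.00 / 0.101 = 67326.73267
PV of perpetuity: 67326.73267 / (1+0.101)^6 = 37797.54781
Total PV = 51241.82078 + 37797.54781 = 89039.36860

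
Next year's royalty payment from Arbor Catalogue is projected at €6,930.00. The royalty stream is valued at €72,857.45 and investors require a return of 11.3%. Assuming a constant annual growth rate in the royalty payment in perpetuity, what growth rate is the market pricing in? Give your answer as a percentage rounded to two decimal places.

P = D₁/(r−g) ⇒ g = r − D₁/P = 0.113 − €6,930.00/€72,857.45 = 0.017883

1.79%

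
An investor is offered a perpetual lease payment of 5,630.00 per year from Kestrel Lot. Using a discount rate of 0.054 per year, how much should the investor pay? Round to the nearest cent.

Level perpetuity: PV = C / r = 5,630.00 / 0.054 = 104,259.26

104259.26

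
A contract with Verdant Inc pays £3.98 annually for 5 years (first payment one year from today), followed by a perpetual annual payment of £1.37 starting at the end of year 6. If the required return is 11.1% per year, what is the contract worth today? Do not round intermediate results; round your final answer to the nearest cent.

£21.96

PV of 5-year annuity: £3.98 × [1 − (1+0.111)^−5] / 0.111 = 14.67274
Perpetuity value at year 5: £1.37 / 0.111 = 12.34234
PV of perpetuity: 12.34234 / (1+0.111)^5 = 7.29167
Total PV = 14.67274 + 7.29167 = 21.96442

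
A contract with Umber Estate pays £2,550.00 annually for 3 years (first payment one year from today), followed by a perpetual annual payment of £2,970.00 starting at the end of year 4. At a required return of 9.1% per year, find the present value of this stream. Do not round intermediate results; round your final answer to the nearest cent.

£31576.11

PV of 3-year annuity: £2,550.00 × [1 − (1+0.091)^−3] / 0.091 = 6443.31483
Perpetuity value at year 3: £2,970.00 / 0.091 = 32637.36264
PV of perpetuity: 32637.36264 / (1+0.091)^3 = 25132.79595
Total PV = 6443.31483 + 25132.79595 = 31576.11078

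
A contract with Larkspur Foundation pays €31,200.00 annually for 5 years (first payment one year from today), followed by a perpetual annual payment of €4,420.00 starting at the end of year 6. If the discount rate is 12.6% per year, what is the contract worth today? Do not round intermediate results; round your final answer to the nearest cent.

€130197.43

PV of 5-year annuity: €31,200.00 × [1 − (1+0.126)^−5] / 0.126 = 110817.15798
Perpetuity value at year 5: €4,420.00 / 0.126 = 35079.36508
PV of perpetuity: 35079.36508 / (1+0.126)^5 = 19380.26770
Total PV = 110817.15798 + 19380.26770 = 130197.42568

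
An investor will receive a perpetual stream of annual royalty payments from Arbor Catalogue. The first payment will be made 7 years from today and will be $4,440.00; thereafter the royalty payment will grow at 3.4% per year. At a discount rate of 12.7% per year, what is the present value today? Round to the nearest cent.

$23300.03

Value at end of year 6: C₁ / (r − g) = $4,440.00 / (0.127 − 0.034) = $47,741.9355
Discount to today: PV = $47,741.9355 / (1 + 0.127)^6 = $47,741.9355 / 2.049007 = $23,300.03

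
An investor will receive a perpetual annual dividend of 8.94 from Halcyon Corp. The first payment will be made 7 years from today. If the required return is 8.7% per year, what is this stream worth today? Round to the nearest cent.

62.29

Value at end of year 6: C / r = 8.94 / 0.087 = 102.7586
Discount to today: PV = 102.7586 / (1 + 0.087)^6 = 102.7586 / 1.649595 = 62.29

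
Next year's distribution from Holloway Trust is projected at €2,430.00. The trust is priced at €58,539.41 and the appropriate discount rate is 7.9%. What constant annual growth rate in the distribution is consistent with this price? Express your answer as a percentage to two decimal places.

3.75%

P = D₁/(r−g) ⇒ g = r − D₁/P = 0.079 − €2,430.00/€58,539.41 = 0.037490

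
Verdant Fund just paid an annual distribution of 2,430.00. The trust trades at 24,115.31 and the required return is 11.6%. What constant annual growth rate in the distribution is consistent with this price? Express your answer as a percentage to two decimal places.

1.38%

P = D₀(1+g)/(r−g) ⇒ P(r−g) = D₀(1+g) ⇒ g(P+D₀) = P·r − D₀
g = (P·r − D₀)/(P + D₀) = (24,115.31×0.116 − 2,430.00) / (24,115.31 + 2,430.00) = 0.013840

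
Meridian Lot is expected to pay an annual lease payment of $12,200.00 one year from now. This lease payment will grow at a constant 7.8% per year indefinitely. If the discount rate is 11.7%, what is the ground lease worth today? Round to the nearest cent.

Growing perpetuity: P = D₁ / (r − g) = $12,200.0000 / (0.117 − 0.078) = $312,820.51

$312820.51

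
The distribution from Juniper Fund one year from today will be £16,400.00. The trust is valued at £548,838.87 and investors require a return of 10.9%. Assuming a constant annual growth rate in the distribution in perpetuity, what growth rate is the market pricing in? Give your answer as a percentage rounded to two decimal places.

7.91%

P = D₁/(r−g) ⇒ g = r − D₁/P = 0.109 − £16,400.00/£548,838.87 = 0.079119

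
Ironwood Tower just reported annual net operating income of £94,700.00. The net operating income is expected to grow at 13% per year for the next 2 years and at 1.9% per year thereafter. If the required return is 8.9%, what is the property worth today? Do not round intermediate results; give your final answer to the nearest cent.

£1684549.39

D_1 = 107011.00000
D_2 = 120922.43000
Terminal value at year 2: TV = D_2×(1+g_2)/(r−g_2) = 123219.95617/0.07 = 1760285.08814
P_0 = D_1/(1+r)^1 + D_2/(1+r)^2 + TV/(1+r)^2
    = 98265.38108 + 101964.99598 + 1484319.01294 = 1684549.39000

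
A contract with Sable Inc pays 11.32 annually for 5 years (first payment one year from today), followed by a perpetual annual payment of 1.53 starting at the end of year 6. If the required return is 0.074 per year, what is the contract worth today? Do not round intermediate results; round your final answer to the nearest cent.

60.39

PV of 5-year annuity: 11.32 × [1 − (1+0.074)^−5] / 0.074 = 45.92134
Perpetuity value at year 5: 1.53 / 0.074 = 20.67568
PV of perpetuity: 20.67568 / (1+0.074)^5 = 14.46899
Total PV = 45.92134 + 14.46899 = 60.39033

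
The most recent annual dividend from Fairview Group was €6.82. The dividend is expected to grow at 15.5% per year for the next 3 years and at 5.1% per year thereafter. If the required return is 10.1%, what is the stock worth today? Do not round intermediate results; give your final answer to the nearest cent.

€188.03

D_1 = 7.87710
D_2 = 9.09805
D_3 = 10.50825
Terminal value at year 3: TV = D_3×(1+g_2)/(r−g_2) = 11.04417/0.05 = 220.88338
P_0 = D_1/(1+r)^1 + D_2/(1+r)^2 + D_3/(1+r)^3 + TV/(1+r)^3
    = 7.15450 + 7.50540 + 7.87351 + 165.50118 = 188.03458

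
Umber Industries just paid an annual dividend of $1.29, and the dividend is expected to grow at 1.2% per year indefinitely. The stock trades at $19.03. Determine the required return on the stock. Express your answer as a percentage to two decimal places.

D₁ = $1.29 × 1.012 = $1.3055
P = D₁/(r − g) ⇒ r = D₁/P + g = $1.3055/$19.03 + 0.012 = 0.068601 + 0.012 = 0.080601

8.06%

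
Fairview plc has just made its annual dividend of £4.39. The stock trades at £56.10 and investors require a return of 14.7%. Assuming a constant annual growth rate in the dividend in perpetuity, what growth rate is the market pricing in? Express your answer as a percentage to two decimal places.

P = D₀(1+g)/(r−g) ⇒ P(r−g) = D₀(1+g) ⇒ g(P+D₀) = P·r − D₀
g = (P·r − D₀)/(P + D₀) = (£56.10×0.147 − £4.39) / (£56.10 + £4.39) = 0.063758

6.38%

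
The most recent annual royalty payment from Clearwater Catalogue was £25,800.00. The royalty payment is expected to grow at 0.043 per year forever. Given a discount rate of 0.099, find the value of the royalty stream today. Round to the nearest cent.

D₁ = D₀ × (1 + g) = £25,800.00 × 1.043 = £26,909.4000
Growing perpetuity: P = D₁ / (r − g) = £26,909.4000 / (0.099 − 0.043) = £480,525.00

£480525.00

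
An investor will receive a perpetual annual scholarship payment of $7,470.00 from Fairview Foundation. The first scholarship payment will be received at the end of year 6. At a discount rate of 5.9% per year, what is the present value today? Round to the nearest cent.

Value at end of year 5: C / r = $7,470.00 / 0.059 = $126,610.1695
Discount to today: PV = $126,610.1695 / (1 + 0.059)^5 = $126,610.1695 / 1.331925 = $95,058.03

$95058.03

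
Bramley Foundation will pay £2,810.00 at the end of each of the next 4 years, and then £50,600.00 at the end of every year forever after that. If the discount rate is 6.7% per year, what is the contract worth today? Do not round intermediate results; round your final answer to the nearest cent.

£592246.68

PV of 4-year annuity: £2,810.00 × [1 − (1+0.067)^−4] / 0.067 = 9582.88198
Perpetuity value at year 4: £50,600.00 / 0.067 = 755223.88060
PV of perpetuity: 755223.88060 / (1+0.067)^4 = 582663.79941
Total PV = 9582.88198 + 582663.79941 = 592246.68138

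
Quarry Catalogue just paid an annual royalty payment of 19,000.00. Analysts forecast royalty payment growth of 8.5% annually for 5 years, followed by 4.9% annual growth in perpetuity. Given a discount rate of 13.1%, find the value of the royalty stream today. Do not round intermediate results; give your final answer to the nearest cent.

D_1 = 20615.00000
D_2 = 22367.27500
D_3 = 24268.49337
D_4 = 26331.31531
D_5 = 28569.47711
Terminal value at year 5: TV = D_5×(1+g_2)/(r−g_2) = 29969.38149/0.082 = 365480.26210
P_0 = D_1/(1+r)^1 + D_2/(1+r)^2 + D_3/(1+r)^3 + D_4/(1+r)^4 + D_5/(1+r)^5 + TV/(1+r)^5
    = 18227.23254 + 17485.89505 + 16774.70922 + 16092.44872 + 15437.93710 + 197492.63442 = 281510.85706

281510.86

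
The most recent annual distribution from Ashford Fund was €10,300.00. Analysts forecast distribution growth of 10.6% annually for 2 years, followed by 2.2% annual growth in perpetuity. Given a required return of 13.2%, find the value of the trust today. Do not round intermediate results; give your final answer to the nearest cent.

D_1 = 11391.80000
D_2 = 12599.33080
Terminal value at year 2: TV = D_2×(1+g_2)/(r−g_2) = 12876.51608/0.11 = 117059.23707
P_0 = D_1/(1+r)^1 + D_2/(1+r)^2 + TV/(1+r)^2
    = 10063.42756 + 9832.28877 + 91350.90108 = 111246.61741

€111246.62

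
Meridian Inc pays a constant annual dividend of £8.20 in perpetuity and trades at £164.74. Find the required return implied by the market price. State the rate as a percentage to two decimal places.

P = C/r ⇒ r = C/P = £8.20/£164.74 = 0.049775

4.98%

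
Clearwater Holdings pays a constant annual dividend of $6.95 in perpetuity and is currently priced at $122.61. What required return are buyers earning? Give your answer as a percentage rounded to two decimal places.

5.67%

P = C/r ⇒ r = C/P = $6.95/$122.61 = 0.056684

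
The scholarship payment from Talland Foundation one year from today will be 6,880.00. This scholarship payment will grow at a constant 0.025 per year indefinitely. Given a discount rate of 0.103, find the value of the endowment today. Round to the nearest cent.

88205.13

Growing perpetuity: P = D₁ / (r − g) = 6,880.0000 / (0.103 − 0.025) = 88,205.13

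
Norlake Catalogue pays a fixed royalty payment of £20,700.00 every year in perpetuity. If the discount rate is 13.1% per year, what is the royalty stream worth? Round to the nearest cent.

Level perpetuity: PV = C / r = £20,700.00 / 0.131 = £158,015.27

£158015.27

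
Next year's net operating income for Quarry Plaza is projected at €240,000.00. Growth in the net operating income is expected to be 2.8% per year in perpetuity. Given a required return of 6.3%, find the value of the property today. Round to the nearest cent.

Growing perpetuity: P = D₁ / (r − g) = €240,000.0000 / (0.063 − 0.028) = €6,857,142.86

€6857142.86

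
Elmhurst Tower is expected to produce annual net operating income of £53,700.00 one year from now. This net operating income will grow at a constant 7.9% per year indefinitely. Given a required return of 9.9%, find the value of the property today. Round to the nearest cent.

Growing perpetuity: P = D₁ / (r − g) = £53,700.0000 / (0.099 − 0.079) = £2,685,000.00

£2685000.00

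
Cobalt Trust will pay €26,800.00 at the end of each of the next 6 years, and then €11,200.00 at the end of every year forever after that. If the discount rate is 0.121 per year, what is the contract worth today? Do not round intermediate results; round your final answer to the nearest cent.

€156518.70

PV of 6-year annuity: €26,800.00 × [1 − (1+0.121)^−6] / 0.121 = 109874.35488
Perpetuity value at year 6: €11,200.00 / 0.121 = 92561.98347
PV of perpetuity: 92561.98347 / (1+0.121)^6 = 46644.34262
Total PV = 109874.35488 + 46644.34262 = 156518.69751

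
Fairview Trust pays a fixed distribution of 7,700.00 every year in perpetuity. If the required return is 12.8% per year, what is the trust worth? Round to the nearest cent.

60156.25

Level perpetuity: PV = C / r = 7,700.00 / 0.128 = 60,156.25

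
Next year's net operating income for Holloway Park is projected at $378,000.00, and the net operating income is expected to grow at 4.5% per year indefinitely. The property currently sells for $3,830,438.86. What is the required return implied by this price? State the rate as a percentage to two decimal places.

P = D₁/(r − g) ⇒ r = D₁/P + g = $378,000.0000/$3,830,438.86 + 0.045 = 0.098683 + 0.045 = 0.143683

14.37%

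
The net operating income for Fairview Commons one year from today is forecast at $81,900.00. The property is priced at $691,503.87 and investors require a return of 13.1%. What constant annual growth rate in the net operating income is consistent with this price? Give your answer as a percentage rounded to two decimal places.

1.26%

P = D₁/(r−g) ⇒ g = r − D₁/P = 0.131 − $81,900.00/$691,503.87 = 0.012562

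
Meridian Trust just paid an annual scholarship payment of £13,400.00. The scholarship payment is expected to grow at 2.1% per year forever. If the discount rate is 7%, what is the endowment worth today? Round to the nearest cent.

£279212.24

D₁ = D₀ × (1 + g) = £13,400.00 × 1.021 = £13,681.4000
Growing perpetuity: P = D₁ / (r − g) = £13,681.4000 / (0.07 − 0.021) = £279,212.24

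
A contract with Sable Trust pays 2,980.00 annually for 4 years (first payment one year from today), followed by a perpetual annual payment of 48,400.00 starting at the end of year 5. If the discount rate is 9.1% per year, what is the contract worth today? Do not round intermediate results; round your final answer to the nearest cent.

PV of 4-year annuity: 2,980.00 × [1 − (1+0.091)^−4] / 0.091 = 9633.21227
Perpetuity value at year 4: 48,400.00 / 0.091 = 531868.13187
PV of perpetuity: 531868.13187 / (1+0.091)^4 = 375409.24795
Total PV = 9633.21227 + 375409.24795 = 385042.46023

385042.46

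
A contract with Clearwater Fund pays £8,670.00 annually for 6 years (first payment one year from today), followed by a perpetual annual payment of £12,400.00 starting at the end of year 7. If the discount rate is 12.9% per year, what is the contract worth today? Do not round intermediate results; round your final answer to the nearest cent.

£81171.55

PV of 6-year annuity: £8,670.00 × [1 − (1+0.129)^−6] / 0.129 = 34755.48886
Perpetuity value at year 6: £12,400.00 / 0.129 = 96124.03101
PV of perpetuity: 96124.03101 / (1+0.129)^6 = 46416.06539
Total PV = 34755.48886 + 46416.06539 = 81171.55425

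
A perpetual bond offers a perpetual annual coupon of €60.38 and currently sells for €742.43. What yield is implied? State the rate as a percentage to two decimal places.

8.13%

P = C/r ⇒ r = C/P = €60.38/€742.43 = 0.081328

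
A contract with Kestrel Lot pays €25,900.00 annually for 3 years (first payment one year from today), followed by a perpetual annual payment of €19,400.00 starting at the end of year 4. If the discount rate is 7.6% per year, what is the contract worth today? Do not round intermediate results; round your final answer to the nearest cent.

PV of 3-year annuity: €25,900.00 × [1 − (1+0.076)^−3] / 0.076 = 67231.51281
Perpetuity value at year 3: €19,400.00 / 0.076 = 255263.15789
PV of perpetuity: 255263.15789 / (1+0.076)^3 = 204904.41857
Total PV = 67231.51281 + 204904.41857 = 272135.93138

€272135.93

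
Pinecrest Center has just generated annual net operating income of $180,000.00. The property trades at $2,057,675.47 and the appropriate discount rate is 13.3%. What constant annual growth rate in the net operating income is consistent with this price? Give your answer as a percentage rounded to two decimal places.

P = D₀(1+g)/(r−g) ⇒ P(r−g) = D₀(1+g) ⇒ g(P+D₀) = P·r − D₀
g = (P·r − D₀)/(P + D₀) = ($2,057,675.47×0.133 − $180,000.00) / ($2,057,675.47 + $180,000.00) = 0.041861

4.19%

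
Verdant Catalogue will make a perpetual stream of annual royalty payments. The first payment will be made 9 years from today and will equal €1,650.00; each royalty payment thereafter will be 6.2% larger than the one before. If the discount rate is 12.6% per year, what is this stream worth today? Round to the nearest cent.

Value at end of year 8: C₁ / (r − g) = €1,650.00 / (0.126 − 0.062) = €25,781.2500
Discount to today: PV = €25,781.2500 / (1 + 0.126)^8 = €25,781.2500 / 2.584087 = €9,976.93

€9976.93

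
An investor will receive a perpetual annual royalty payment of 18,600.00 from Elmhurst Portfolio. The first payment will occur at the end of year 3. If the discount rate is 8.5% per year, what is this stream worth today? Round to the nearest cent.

185880.80

Value at end of year 2: C / r = 18,600.00 / 0.085 = 218,823.5294
Discount to today: PV = 218,823.5294 / (1 + 0.085)^2 = 218,823.5294 / 1.177225 = 185,880.80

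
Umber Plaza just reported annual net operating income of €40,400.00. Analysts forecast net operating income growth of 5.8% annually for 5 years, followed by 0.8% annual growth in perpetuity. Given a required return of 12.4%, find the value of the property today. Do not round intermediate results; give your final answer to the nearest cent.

€428488.84

D_1 = 42743.20000
D_2 = 45222.30560
D_3 = 47845.19932
D_4 = 50620.22089
D_5 = 53556.19370
Terminal value at year 5: TV = D_5×(1+g_2)/(r−g_2) = 53984.64325/0.116 = 465384.85557
P_0 = D_1/(1+r)^1 + D_2/(1+r)^2 + D_3/(1+r)^3 + D_4/(1+r)^4 + D_5/(1+r)^5 + TV/(1+r)^5
    = 38027.75801 + 35794.81136 + 33692.98080 + 31714.56734 + 29852.32406 + 259406.40218 = 428488.84375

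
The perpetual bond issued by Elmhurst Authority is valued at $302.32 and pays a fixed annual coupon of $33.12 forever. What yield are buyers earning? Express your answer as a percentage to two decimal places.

10.96%

P = C/r ⇒ r = C/P = $33.12/$302.32 = 0.109553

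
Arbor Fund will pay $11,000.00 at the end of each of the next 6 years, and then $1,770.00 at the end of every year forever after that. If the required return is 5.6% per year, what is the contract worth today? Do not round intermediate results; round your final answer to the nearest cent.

PV of 6-year annuity: $11,000.00 × [1 − (1+0.056)^−6] / 0.056 = 54777.08083
Perpetuity value at year 6: $1,770.00 / 0.056 = 31607.14286
PV of perpetuity: 31607.14286 / (1+0.056)^6 = 22793.01258
Total PV = 54777.08083 + 22793.01258 = 77570.09341

$77570.09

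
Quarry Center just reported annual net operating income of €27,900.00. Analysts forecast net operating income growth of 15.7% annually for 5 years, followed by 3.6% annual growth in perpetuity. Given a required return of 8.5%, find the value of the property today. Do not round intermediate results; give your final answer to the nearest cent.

€983220.14

D_1 = 32280.30000
D_2 = 37348.30710
D_3 = 43211.99131
D_4 = 49996.27395
D_5 = 57845.68896
Terminal value at year 5: TV = D_5×(1+g_2)/(r−g_2) = 59928.13376/0.049 = 1223023.13804
P_0 = D_1/(1+r)^1 + D_2/(1+r)^2 + D_3/(1+r)^3 + D_4/(1+r)^4 + D_5/(1+r)^5 + TV/(1+r)^5
    = 29751.42857 + 31725.71692 + 33831.01795 + 36076.02559 + 38470.01070 + 813365.94053 = 983220.14026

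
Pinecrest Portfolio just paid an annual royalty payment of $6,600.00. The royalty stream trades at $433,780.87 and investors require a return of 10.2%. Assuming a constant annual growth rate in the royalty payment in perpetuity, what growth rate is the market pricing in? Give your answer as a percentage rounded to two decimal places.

P = D₀(1+g)/(r−g) ⇒ P(r−g) = D₀(1+g) ⇒ g(P+D₀) = P·r − D₀
g = (P·r − D₀)/(P + D₀) = ($433,780.87×0.102 − $6,600.00) / ($433,780.87 + $6,600.00) = 0.085484

8.55%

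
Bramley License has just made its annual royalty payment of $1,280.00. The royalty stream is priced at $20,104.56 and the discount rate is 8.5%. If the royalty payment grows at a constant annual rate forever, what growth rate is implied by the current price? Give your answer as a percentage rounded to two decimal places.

2.01%

P = D₀(1+g)/(r−g) ⇒ P(r−g) = D₀(1+g) ⇒ g(P+D₀) = P·r − D₀
g = (P·r − D₀)/(P + D₀) = ($20,104.56×0.085 − $1,280.00) / ($20,104.56 + $1,280.00) = 0.020056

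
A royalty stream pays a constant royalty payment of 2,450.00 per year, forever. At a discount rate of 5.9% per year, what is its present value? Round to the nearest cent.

Level perpetuity: PV = C / r = 2,450.00 / 0.059 = 41,525.42

41525.42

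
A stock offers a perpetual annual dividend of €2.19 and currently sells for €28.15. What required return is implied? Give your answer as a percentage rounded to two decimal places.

7.78%

P = C/r ⇒ r = C/P = €2.19/€28.15 = 0.077798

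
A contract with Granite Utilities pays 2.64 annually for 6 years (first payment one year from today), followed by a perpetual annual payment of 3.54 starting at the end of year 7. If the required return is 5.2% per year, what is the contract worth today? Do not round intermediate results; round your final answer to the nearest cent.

63.54

PV of 6-year annuity: 2.64 × [1 − (1+0.052)^−6] / 0.052 = 13.31455
Perpetuity value at year 6: 3.54 / 0.052 = 68.07692
PV of perpetuity: 68.07692 / (1+0.052)^6 = 50.22333
Total PV = 13.31455 + 50.22333 = 63.53787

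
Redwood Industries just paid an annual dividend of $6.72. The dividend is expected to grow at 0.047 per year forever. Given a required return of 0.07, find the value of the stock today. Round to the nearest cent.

$305.91

D₁ = D₀ × (1 + g) = $6.72 × 1.047 = $7.0358
Growing perpetuity: P = D₁ / (r − g) = $7.0358 / (0.07 − 0.047) = $305.91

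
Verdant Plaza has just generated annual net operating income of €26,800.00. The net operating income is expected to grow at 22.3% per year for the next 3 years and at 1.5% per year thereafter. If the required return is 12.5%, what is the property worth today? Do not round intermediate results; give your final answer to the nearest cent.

€412947.97

D_1 = 32776.40000
D_2 = 40085.53720
D_3 = 49024.61200
Terminal value at year 3: TV = D_3×(1+g_2)/(r−g_2) = 49759.98118/0.11 = 452363.46523
P_0 = D_1/(1+r)^1 + D_2/(1+r)^2 + D_3/(1+r)^3 + TV/(1+r)^3
    = 29134.57778 + 31672.52322 + 34431.55191 + 317709.31989 = 412947.97280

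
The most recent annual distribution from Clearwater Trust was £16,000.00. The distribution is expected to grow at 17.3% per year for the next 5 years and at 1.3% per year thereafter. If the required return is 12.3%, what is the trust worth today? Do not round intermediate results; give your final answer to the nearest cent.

£274542.66

D_1 = 18768.00000
D_2 = 22014.86400
D_3 = 25823.43547
D_4 = 30290.88981
D_5 = 35531.21375
Terminal value at year 5: TV = D_5×(1+g_2)/(r−g_2) = 35993.11952/0.11 = 327210.17749
P_0 = D_1/(1+r)^1 + D_2/(1+r)^2 + D_3/(1+r)^3 + D_4/(1+r)^4 + D_5/(1+r)^5 + TV/(1+r)^5
    = 16712.37756 + 17456.47273 + 18233.69770 + 19045.52752 + 19893.50292 + 183201.07686 = 274542.65528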